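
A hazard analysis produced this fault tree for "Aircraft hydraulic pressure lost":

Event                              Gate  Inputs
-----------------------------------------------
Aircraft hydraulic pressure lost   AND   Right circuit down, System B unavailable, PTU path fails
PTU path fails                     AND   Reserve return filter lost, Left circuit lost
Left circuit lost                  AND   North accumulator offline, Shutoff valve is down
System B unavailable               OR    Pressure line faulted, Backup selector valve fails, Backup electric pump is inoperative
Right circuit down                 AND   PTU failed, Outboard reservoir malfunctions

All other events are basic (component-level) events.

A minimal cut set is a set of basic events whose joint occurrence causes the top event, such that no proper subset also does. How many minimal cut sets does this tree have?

3

Right circuit down [AND]: one cut set from each child combined → 1 × 1 = 1 cut set(s).
System B unavailable [OR]: union of children's cut sets → 3 cut set(s).
Left circuit lost [AND]: one cut set from each child combined → 1 × 1 = 1 cut set(s).
PTU path fails [AND]: one cut set from each child combined → 1 × 1 = 1 cut set(s).
Aircraft hydraulic pressure lost [AND]: one cut set from each child combined → 1 × 3 × 1 = 3 cut set(s).
Minimal cut sets: {North accumulator offline, Outboard reservoir malfunctions, PTU failed, Pressure line faulted, Reserve return filter lost, Shutoff valve is down}; {Backup selector valve fails, North accumulator offline, Outboard reservoir malfunctions, PTU failed, Reserve return filter lost, Shutoff valve is down}; {Backup electric pump is inoperative, North accumulator offline, Outboard reservoir malfunctions, PTU failed, Reserve return filter lost, Shutoff valve is down}.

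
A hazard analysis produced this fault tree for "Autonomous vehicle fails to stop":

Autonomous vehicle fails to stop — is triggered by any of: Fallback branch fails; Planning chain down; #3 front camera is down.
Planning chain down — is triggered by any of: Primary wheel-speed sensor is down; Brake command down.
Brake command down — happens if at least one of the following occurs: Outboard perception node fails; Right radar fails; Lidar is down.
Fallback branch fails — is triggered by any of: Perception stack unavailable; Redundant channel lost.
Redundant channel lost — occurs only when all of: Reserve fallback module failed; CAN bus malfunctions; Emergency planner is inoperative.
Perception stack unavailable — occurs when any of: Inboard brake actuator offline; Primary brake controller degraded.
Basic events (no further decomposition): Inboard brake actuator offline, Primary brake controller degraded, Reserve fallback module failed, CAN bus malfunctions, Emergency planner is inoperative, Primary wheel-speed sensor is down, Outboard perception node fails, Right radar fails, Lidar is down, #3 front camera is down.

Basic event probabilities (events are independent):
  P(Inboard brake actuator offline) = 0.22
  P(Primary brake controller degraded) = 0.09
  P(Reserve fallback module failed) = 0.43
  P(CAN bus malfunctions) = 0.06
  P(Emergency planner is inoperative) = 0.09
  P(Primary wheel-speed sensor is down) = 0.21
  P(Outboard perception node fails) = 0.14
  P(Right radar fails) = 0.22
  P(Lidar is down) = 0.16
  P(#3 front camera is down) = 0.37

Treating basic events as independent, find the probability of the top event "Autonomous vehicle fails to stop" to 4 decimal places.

0.8014

P(Perception stack unavailable) [OR] = 1 − (1−0.22) × (1−0.09) = 0.290200
P(Redundant channel lost) [AND] = 0.43 × 0.06 × 0.09 = 0.002322
P(Fallback branch fails) [OR] = 1 − (1−0.290200) × (1−0.002322) = 0.291848
P(Brake command down) [OR] = 1 − (1−0.14) × (1−0.22) × (1−0.16) = 0.436528
P(Planning chain down) [OR] = 1 − (1−0.21) × (1−0.436528) = 0.554857
P(Autonomous vehicle fails to stop) [OR] = 1 − (1−0.291848) × (1−0.554857) × (1−0.37) = 0.801406
Rounded to 4 decimal places: P(Autonomous vehicle fails to stop) ≈ 0.8014.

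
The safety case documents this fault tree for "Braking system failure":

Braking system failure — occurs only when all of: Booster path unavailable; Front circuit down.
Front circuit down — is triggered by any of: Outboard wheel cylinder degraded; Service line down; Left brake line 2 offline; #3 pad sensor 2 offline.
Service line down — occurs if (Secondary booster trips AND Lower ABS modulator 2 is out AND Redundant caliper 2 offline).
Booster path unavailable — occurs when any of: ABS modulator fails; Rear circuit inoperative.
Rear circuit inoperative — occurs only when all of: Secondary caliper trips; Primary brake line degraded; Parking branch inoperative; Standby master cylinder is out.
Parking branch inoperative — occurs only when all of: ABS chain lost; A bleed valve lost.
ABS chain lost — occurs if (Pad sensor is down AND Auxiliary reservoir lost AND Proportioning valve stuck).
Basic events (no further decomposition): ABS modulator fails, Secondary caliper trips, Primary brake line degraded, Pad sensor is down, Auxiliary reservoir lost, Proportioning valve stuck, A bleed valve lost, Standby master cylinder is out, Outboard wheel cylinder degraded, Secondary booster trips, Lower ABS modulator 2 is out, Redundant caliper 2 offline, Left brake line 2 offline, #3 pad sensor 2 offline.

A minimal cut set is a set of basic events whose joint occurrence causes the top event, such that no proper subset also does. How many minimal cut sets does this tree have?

ABS chain lost [AND]: one cut set from each child combined → 1 × 1 × 1 = 1 cut set(s).
Parking branch inoperative [AND]: one cut set from each child combined → 1 × 1 = 1 cut set(s).
Rear circuit inoperative [AND]: one cut set from each child combined → 1 × 1 × 1 × 1 = 1 cut set(s).
Booster path unavailable [OR]: union of children's cut sets → 2 cut set(s).
Service line down [AND]: one cut set from each child combined → 1 × 1 × 1 = 1 cut set(s).
Front circuit down [OR]: union of children's cut sets → 4 cut set(s).
Braking system failure [AND]: one cut set from each child combined → 2 × 4 = 8 cut set(s).
Minimal cut sets: {ABS modulator fails, Outboard wheel cylinder degraded}; {ABS modulator fails, Lower ABS modulator 2 is out, Redundant caliper 2 offline, Secondary booster trips}; {ABS modulator fails, Left brake line 2 offline}; {#3 pad sensor 2 offline, ABS modulator fails}; {A bleed valve lost, Auxiliary reservoir lost, Outboard wheel cylinder degraded, Pad sensor is down, Primary brake line degraded, Proportioning valve stuck, Secondary caliper trips, Standby master cylinder is out}; {A bleed valve lost, Auxiliary reservoir lost, Lower ABS modulator 2 is out, Pad sensor is down, Primary brake line degraded, Proportioning valve stuck, Redundant caliper 2 offline, Secondary booster trips, Secondary caliper trips, Standby master cylinder is out}; {A bleed valve lost, Auxiliary reservoir lost, Left brake line 2 offline, Pad sensor is down, Primary brake line degraded, Proportioning valve stuck, Secondary caliper trips, Standby master cylinder is out}; {#3 pad sensor 2 offline, A bleed valve lost, Auxiliary reservoir lost, Pad sensor is down, Primary brake line degraded, Proportioning valve stuck, Secondary caliper trips, Standby master cylinder is out}.

8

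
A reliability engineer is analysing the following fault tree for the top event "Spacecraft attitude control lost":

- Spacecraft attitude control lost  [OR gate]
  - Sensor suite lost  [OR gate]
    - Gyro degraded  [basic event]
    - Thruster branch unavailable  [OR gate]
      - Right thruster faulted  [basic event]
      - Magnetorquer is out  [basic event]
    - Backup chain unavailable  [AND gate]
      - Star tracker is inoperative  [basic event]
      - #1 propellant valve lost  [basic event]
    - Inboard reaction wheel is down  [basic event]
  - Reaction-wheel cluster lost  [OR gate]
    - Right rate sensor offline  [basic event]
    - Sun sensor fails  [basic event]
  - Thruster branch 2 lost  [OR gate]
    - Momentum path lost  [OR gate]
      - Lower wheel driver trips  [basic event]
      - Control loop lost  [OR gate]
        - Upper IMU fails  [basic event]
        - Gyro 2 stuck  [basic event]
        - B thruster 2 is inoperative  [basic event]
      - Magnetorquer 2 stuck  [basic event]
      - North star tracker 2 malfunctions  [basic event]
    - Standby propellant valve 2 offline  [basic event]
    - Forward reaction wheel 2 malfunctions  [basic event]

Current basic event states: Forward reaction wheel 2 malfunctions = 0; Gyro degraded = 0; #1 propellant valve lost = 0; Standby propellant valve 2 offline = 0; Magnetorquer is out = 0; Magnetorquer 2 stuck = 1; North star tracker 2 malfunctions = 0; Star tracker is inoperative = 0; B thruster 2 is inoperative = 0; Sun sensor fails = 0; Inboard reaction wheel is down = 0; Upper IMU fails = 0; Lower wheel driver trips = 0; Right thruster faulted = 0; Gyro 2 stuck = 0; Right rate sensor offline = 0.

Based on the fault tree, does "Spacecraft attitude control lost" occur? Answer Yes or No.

Thruster branch unavailable [OR]: Right thruster faulted=not, Magnetorquer is out=not → no input occurs → does not occur.
Backup chain unavailable [AND]: Star tracker is inoperative=not, #1 propellant valve lost=not → not all inputs occur → does not occur.
Sensor suite lost [OR]: Gyro degraded=not, Thruster branch unavailable=not, Backup chain unavailable=not, Inboard reaction wheel is down=not → no input occurs → does not occur.
Reaction-wheel cluster lost [OR]: Right rate sensor offline=not, Sun sensor fails=not → no input occurs → does not occur.
Control loop lost [OR]: Upper IMU fails=not, Gyro 2 stuck=not, B thruster 2 is inoperative=not → no input occurs → does not occur.
Momentum path lost [OR]: Lower wheel driver trips=not, Control loop lost=not, Magnetorquer 2 stuck=occurs, North star tracker 2 malfunctions=not → at least one input occurs → occurs.
Thruster branch 2 lost [OR]: Momentum path lost=occurs, Standby propellant valve 2 offline=not, Forward reaction wheel 2 malfunctions=not → at least one input occurs → occurs.
Spacecraft attitude control lost [OR]: Sensor suite lost=not, Reaction-wheel cluster lost=not, Thruster branch 2 lost=occurs → at least one input occurs → occurs.

Yes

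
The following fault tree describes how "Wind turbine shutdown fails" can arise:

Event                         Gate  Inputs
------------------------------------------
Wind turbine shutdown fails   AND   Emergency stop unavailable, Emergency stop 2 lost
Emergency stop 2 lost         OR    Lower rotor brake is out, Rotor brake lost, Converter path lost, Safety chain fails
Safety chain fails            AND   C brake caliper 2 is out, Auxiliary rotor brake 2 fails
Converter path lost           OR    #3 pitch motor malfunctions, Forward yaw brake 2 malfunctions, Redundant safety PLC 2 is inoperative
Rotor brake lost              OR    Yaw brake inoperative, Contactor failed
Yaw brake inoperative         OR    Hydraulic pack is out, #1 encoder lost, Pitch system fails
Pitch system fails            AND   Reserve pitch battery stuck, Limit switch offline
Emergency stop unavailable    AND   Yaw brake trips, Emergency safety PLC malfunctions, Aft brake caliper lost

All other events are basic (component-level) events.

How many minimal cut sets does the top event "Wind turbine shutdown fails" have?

9

Emergency stop unavailable [AND]: one cut set from each child combined → 1 × 1 × 1 = 1 cut set(s).
Pitch system fails [AND]: one cut set from each child combined → 1 × 1 = 1 cut set(s).
Yaw brake inoperative [OR]: union of children's cut sets → 3 cut set(s).
Rotor brake lost [OR]: union of children's cut sets → 4 cut set(s).
Converter path lost [OR]: union of children's cut sets → 3 cut set(s).
Safety chain fails [AND]: one cut set from each child combined → 1 × 1 = 1 cut set(s).
Emergency stop 2 lost [OR]: union of children's cut sets → 9 cut set(s).
Wind turbine shutdown fails [AND]: one cut set from each child combined → 1 × 9 = 9 cut set(s).
Minimal cut sets: {Aft brake caliper lost, Emergency safety PLC malfunctions, Lower rotor brake is out, Yaw brake trips}; {Aft brake caliper lost, Emergency safety PLC malfunctions, Hydraulic pack is out, Yaw brake trips}; {#1 encoder lost, Aft brake caliper lost, Emergency safety PLC malfunctions, Yaw brake trips}; {Aft brake caliper lost, Emergency safety PLC malfunctions, Limit switch offline, Reserve pitch battery stuck, Yaw brake trips}; {Aft brake caliper lost, Contactor failed, Emergency safety PLC malfunctions, Yaw brake trips}; {#3 pitch motor malfunctions, Aft brake caliper lost, Emergency safety PLC malfunctions, Yaw brake trips}; {Aft brake caliper lost, Emergency safety PLC malfunctions, Forward yaw brake 2 malfunctions, Yaw brake trips}; {Aft brake caliper lost, Emergency safety PLC malfunctions, Redundant safety PLC 2 is inoperative, Yaw brake trips}; {Aft brake caliper lost, Auxiliary rotor brake 2 fails, C brake caliper 2 is out, Emergency safety PLC malfunctions, Yaw brake trips}.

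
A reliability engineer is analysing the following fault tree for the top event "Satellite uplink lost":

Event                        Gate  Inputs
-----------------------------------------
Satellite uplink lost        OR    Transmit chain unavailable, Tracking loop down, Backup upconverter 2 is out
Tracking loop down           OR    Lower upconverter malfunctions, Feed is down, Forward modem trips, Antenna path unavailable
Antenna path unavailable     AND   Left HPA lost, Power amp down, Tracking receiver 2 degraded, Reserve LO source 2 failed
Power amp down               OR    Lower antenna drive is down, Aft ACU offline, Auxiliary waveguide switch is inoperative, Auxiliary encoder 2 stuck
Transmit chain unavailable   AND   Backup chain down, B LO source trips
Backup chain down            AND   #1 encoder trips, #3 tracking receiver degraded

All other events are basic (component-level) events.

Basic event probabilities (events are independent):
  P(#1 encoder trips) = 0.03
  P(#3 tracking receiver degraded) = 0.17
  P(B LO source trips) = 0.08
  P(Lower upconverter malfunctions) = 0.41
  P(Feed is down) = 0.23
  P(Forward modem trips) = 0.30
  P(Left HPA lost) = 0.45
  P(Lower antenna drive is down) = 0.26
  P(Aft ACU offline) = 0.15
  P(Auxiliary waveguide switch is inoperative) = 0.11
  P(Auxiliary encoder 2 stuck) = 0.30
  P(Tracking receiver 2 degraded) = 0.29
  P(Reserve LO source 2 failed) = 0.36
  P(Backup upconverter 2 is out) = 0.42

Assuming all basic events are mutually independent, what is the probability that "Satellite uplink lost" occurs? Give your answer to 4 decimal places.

P(Backup chain down) [AND] = 0.03 × 0.17 = 0.005100
P(Transmit chain unavailable) [AND] = 0.005100 × 0.08 = 0.000408
P(Power amp down) [OR] = 1 − (1−0.26) × (1−0.15) × (1−0.11) × (1−0.30) = 0.608133
P(Antenna path unavailable) [AND] = 0.45 × 0.608133 × 0.29 × 0.36 = 0.028570
P(Tracking loop down) [OR] = 1 − (1−0.41) × (1−0.23) × (1−0.30) × (1−0.028570) = 0.691076
P(Satellite uplink lost) [OR] = 1 − (1−0.000408) × (1−0.691076) × (1−0.42) = 0.820897
Rounded to 4 decimal places: P(Satellite uplink lost) ≈ 0.8209.

0.8209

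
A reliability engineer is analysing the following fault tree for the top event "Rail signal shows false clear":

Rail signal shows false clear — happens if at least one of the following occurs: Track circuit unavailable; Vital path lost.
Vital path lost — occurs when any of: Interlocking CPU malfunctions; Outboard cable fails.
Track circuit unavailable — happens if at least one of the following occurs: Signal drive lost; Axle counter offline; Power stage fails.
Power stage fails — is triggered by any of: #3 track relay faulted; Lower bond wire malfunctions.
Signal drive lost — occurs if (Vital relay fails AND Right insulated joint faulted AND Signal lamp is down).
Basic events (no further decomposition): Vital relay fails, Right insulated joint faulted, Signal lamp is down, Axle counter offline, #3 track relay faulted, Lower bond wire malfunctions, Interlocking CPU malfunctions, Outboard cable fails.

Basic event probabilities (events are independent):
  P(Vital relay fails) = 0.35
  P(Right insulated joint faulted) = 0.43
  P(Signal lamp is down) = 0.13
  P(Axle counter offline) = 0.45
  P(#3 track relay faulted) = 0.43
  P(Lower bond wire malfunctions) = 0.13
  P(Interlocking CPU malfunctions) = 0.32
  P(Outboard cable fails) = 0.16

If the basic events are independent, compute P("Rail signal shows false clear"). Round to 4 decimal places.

0.8473

P(Signal drive lost) [AND] = 0.35 × 0.43 × 0.13 = 0.019565
P(Power stage fails) [OR] = 1 − (1−0.43) × (1−0.13) = 0.504100
P(Track circuit unavailable) [OR] = 1 − (1−0.019565) × (1−0.45) × (1−0.504100) = 0.732591
P(Vital path lost) [OR] = 1 − (1−0.32) × (1−0.16) = 0.428800
P(Rail signal shows false clear) [OR] = 1 − (1−0.732591) × (1−0.428800) = 0.847256
Rounded to 4 decimal places: P(Rail signal shows false clear) ≈ 0.8473.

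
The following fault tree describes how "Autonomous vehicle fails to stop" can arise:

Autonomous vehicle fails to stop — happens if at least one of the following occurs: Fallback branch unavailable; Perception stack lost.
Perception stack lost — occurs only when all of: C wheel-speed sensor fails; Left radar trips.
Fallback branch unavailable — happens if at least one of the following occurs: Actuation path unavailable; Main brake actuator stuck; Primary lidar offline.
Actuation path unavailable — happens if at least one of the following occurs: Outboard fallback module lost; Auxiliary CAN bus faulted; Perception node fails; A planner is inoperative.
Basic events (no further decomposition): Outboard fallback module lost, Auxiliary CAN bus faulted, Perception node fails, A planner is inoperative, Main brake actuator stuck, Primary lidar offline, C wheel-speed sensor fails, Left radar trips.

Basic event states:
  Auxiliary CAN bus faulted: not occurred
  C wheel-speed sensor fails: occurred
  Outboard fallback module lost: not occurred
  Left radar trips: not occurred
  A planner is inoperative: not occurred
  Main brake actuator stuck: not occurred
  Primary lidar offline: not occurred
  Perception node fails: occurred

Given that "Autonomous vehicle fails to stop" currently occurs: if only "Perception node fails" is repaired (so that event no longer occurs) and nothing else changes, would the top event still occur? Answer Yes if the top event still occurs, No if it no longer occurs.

No

Counterfactual: set "Perception node fails" to not occurred.
Actuation path unavailable [OR]: Outboard fallback module lost=not, Auxiliary CAN bus faulted=not, Perception node fails=not, A planner is inoperative=not → no input occurs → does not occur.
Fallback branch unavailable [OR]: Actuation path unavailable=not, Main brake actuator stuck=not, Primary lidar offline=not → no input occurs → does not occur.
Perception stack lost [AND]: C wheel-speed sensor fails=occurs, Left radar trips=not → not all inputs occur → does not occur.
Autonomous vehicle fails to stop [OR]: Fallback branch unavailable=not, Perception stack lost=not → no input occurs → does not occur.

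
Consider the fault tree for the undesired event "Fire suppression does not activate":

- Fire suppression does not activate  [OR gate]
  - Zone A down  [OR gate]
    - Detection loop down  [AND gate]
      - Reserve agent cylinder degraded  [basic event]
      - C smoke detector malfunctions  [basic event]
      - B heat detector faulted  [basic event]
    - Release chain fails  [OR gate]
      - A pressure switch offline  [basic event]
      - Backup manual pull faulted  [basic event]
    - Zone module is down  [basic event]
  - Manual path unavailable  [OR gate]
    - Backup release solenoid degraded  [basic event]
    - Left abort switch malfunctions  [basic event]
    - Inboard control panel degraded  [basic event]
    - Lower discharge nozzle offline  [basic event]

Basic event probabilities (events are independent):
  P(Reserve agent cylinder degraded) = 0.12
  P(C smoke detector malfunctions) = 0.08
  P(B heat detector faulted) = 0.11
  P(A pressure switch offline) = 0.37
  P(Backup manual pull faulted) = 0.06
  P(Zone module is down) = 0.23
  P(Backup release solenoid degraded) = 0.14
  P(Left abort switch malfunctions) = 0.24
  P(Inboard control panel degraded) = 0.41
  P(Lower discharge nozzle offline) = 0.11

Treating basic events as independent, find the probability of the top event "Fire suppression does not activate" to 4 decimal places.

P(Detection loop down) [AND] = 0.12 × 0.08 × 0.11 = 0.001056
P(Release chain fails) [OR] = 1 − (1−0.37) × (1−0.06) = 0.407800
P(Zone A down) [OR] = 1 − (1−0.001056) × (1−0.407800) × (1−0.23) = 0.544488
P(Manual path unavailable) [OR] = 1 − (1−0.14) × (1−0.24) × (1−0.41) × (1−0.11) = 0.656795
P(Fire suppression does not activate) [OR] = 1 − (1−0.544488) × (1−0.656795) = 0.843666
Rounded to 4 decimal places: P(Fire suppression does not activate) ≈ 0.8437.

0.8437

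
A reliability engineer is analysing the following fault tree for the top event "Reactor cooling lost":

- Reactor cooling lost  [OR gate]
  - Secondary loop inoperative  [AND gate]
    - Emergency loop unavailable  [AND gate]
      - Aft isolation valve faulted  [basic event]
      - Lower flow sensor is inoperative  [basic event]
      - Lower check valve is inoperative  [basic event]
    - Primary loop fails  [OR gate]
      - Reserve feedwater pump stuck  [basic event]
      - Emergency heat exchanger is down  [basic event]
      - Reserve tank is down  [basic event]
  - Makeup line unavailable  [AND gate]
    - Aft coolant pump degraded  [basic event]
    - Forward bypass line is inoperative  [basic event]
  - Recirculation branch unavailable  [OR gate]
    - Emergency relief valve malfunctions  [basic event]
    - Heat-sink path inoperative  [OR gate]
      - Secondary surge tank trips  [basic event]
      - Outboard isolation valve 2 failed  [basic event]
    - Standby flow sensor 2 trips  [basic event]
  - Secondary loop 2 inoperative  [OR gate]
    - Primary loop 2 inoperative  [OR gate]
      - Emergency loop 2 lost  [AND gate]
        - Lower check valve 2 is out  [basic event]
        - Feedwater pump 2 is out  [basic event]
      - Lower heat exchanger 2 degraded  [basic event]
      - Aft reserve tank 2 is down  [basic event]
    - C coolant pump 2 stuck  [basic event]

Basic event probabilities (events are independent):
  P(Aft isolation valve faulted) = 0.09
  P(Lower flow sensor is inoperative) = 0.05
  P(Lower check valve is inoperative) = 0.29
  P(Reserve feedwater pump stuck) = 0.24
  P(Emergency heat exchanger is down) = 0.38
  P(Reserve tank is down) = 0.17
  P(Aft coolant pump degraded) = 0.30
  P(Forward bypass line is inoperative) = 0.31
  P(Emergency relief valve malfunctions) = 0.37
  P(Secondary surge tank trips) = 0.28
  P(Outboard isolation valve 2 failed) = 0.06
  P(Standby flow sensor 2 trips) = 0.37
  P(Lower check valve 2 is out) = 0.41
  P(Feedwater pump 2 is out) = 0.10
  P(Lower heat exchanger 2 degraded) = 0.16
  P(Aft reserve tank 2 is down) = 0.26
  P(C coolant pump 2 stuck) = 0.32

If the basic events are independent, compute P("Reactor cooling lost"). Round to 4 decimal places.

0.9013

P(Emergency loop unavailable) [AND] = 0.09 × 0.05 × 0.29 = 0.001305
P(Primary loop fails) [OR] = 1 − (1−0.24) × (1−0.38) × (1−0.17) = 0.608904
P(Secondary loop inoperative) [AND] = 0.001305 × 0.608904 = 0.000795
P(Makeup line unavailable) [AND] = 0.30 × 0.31 = 0.093000
P(Heat-sink path inoperative) [OR] = 1 − (1−0.28) × (1−0.06) = 0.323200
P(Recirculation branch unavailable) [OR] = 1 − (1−0.37) × (1−0.323200) × (1−0.37) = 0.731378
P(Emergency loop 2 lost) [AND] = 0.41 × 0.10 = 0.041000
P(Primary loop 2 inoperative) [OR] = 1 − (1−0.041000) × (1−0.16) × (1−0.26) = 0.403886
P(Secondary loop 2 inoperative) [OR] = 1 − (1−0.403886) × (1−0.32) = 0.594642
P(Reactor cooling lost) [OR] = 1 − (1−0.000795) × (1−0.093000) × (1−0.731378) × (1−0.594642) = 0.901317
Rounded to 4 decimal places: P(Reactor cooling lost) ≈ 0.9013.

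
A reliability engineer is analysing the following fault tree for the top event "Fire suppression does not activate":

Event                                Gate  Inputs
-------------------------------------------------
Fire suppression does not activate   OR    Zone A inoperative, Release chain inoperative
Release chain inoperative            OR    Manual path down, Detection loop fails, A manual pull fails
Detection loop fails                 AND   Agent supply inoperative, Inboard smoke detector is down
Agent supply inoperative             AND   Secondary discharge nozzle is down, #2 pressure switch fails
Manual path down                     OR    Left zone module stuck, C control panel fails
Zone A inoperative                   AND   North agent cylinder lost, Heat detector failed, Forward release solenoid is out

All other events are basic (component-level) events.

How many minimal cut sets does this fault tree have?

5

Zone A inoperative [AND]: one cut set from each child combined → 1 × 1 × 1 = 1 cut set(s).
Manual path down [OR]: union of children's cut sets → 2 cut set(s).
Agent supply inoperative [AND]: one cut set from each child combined → 1 × 1 = 1 cut set(s).
Detection loop fails [AND]: one cut set from each child combined → 1 × 1 = 1 cut set(s).
Release chain inoperative [OR]: union of children's cut sets → 4 cut set(s).
Fire suppression does not activate [OR]: union of children's cut sets → 5 cut set(s).
Minimal cut sets: {Forward release solenoid is out, Heat detector failed, North agent cylinder lost}; {Left zone module stuck}; {C control panel fails}; {#2 pressure switch fails, Inboard smoke detector is down, Secondary discharge nozzle is down}; {A manual pull fails}.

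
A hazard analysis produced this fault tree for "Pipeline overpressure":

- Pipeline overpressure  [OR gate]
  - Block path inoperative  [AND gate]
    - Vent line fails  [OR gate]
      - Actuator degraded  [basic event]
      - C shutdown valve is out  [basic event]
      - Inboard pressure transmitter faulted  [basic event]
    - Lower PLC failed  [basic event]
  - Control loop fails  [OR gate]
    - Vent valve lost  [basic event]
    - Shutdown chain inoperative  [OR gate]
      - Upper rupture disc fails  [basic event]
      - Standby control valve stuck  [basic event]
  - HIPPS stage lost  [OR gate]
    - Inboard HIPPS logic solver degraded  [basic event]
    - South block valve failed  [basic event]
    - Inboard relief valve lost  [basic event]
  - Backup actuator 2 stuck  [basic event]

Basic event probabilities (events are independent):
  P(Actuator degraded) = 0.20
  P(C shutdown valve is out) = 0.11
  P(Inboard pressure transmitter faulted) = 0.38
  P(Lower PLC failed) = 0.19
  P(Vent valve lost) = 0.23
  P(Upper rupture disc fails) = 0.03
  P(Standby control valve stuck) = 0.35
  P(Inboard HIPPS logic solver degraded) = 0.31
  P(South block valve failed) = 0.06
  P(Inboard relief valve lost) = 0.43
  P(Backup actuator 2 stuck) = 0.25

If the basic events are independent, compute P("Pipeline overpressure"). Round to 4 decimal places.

0.8797

P(Vent line fails) [OR] = 1 − (1−0.20) × (1−0.11) × (1−0.38) = 0.558560
P(Block path inoperative) [AND] = 0.558560 × 0.19 = 0.106126
P(Shutdown chain inoperative) [OR] = 1 − (1−0.03) × (1−0.35) = 0.369500
P(Control loop fails) [OR] = 1 − (1−0.23) × (1−0.369500) = 0.514515
P(HIPPS stage lost) [OR] = 1 − (1−0.31) × (1−0.06) × (1−0.43) = 0.630298
P(Pipeline overpressure) [OR] = 1 − (1−0.106126) × (1−0.514515) × (1−0.630298) × (1−0.25) = 0.879672
Rounded to 4 decimal places: P(Pipeline overpressure) ≈ 0.8797.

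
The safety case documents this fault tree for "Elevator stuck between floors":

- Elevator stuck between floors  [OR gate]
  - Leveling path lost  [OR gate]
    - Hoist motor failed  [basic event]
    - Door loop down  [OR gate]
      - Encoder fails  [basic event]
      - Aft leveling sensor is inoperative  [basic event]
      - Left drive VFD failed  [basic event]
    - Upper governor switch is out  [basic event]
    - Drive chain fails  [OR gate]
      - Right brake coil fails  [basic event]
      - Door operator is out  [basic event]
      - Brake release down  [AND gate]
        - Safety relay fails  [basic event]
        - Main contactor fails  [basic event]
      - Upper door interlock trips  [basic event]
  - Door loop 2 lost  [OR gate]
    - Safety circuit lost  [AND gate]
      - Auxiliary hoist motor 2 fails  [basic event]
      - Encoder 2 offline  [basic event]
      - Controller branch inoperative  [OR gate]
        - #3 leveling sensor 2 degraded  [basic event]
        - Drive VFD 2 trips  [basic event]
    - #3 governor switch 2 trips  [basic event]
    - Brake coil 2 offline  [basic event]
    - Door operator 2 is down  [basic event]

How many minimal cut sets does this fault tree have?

Door loop down [OR]: union of children's cut sets → 3 cut set(s).
Brake release down [AND]: one cut set from each child combined → 1 × 1 = 1 cut set(s).
Drive chain fails [OR]: union of children's cut sets → 4 cut set(s).
Leveling path lost [OR]: union of children's cut sets → 9 cut set(s).
Controller branch inoperative [OR]: union of children's cut sets → 2 cut set(s).
Safety circuit lost [AND]: one cut set from each child combined → 1 × 1 × 2 = 2 cut set(s).
Door loop 2 lost [OR]: union of children's cut sets → 5 cut set(s).
Elevator stuck between floors [OR]: union of children's cut sets → 14 cut set(s).

14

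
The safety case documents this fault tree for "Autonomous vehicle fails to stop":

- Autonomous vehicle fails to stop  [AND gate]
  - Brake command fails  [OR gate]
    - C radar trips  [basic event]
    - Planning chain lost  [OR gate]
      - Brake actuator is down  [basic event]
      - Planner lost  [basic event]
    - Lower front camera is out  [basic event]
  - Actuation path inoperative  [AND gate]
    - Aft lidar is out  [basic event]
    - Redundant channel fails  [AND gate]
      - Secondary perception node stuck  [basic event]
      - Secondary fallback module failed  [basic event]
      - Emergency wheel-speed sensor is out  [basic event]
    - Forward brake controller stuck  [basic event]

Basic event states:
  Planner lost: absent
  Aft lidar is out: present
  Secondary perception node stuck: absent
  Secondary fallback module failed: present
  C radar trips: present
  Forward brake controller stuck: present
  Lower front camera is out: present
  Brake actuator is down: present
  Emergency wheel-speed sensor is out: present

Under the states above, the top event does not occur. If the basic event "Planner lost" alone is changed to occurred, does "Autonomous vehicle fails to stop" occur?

No

Counterfactual: set "Planner lost" to occurred.
Planning chain lost [OR]: Brake actuator is down=occurs, Planner lost=occurs → at least one input occurs → occurs.
Brake command fails [OR]: C radar trips=occurs, Planning chain lost=occurs, Lower front camera is out=occurs → at least one input occurs → occurs.
Redundant channel fails [AND]: Secondary perception node stuck=not, Secondary fallback module failed=occurs, Emergency wheel-speed sensor is out=occurs → not all inputs occur → does not occur.
Actuation path inoperative [AND]: Aft lidar is out=occurs, Redundant channel fails=not, Forward brake controller stuck=occurs → not all inputs occur → does not occur.
Autonomous vehicle fails to stop [AND]: Brake command fails=occurs, Actuation path inoperative=not → not all inputs occur → does not occur.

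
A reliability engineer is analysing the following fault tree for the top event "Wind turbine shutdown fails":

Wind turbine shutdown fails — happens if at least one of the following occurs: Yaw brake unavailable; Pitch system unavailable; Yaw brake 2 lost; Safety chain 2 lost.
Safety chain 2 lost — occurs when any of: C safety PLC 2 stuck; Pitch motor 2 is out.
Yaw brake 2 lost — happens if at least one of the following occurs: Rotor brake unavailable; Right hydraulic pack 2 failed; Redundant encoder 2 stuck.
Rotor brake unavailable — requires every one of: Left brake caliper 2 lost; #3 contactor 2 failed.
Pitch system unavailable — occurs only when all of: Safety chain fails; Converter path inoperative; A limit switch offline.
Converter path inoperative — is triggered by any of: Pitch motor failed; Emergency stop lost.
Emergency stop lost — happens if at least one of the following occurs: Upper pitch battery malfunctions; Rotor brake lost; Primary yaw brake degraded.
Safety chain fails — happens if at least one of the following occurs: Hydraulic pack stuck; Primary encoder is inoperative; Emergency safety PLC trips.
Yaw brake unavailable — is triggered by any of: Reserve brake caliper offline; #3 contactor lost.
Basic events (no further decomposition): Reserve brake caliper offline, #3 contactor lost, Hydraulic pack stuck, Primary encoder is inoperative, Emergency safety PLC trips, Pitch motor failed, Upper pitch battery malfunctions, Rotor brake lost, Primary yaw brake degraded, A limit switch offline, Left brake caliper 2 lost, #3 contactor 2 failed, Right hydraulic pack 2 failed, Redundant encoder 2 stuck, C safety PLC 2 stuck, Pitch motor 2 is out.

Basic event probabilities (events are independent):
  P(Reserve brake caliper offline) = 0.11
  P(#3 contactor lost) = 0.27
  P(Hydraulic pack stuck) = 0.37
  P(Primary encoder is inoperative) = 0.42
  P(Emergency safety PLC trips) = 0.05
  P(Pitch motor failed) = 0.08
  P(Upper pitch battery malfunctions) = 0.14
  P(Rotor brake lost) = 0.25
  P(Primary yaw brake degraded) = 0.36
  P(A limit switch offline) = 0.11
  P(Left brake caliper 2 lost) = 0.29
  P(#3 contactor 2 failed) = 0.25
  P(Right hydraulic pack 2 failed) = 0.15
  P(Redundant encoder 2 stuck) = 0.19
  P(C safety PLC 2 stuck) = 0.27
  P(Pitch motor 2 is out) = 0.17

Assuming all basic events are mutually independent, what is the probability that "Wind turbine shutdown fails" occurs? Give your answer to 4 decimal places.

P(Yaw brake unavailable) [OR] = 1 − (1−0.11) × (1−0.27) = 0.350300
P(Safety chain fails) [OR] = 1 − (1−0.37) × (1−0.42) × (1−0.05) = 0.652870
P(Emergency stop lost) [OR] = 1 − (1−0.14) × (1−0.25) × (1−0.36) = 0.587200
P(Converter path inoperative) [OR] = 1 − (1−0.08) × (1−0.587200) = 0.620224
P(Pitch system unavailable) [AND] = 0.652870 × 0.620224 × 0.11 = 0.044542
P(Rotor brake unavailable) [AND] = 0.29 × 0.25 = 0.072500
P(Yaw brake 2 lost) [OR] = 1 − (1−0.072500) × (1−0.15) × (1−0.19) = 0.361416
P(Safety chain 2 lost) [OR] = 1 − (1−0.27) × (1−0.17) = 0.394100
P(Wind turbine shutdown fails) [OR] = 1 − (1−0.350300) × (1−0.044542) × (1−0.361416) × (1−0.394100) = 0.759816
Rounded to 4 decimal places: P(Wind turbine shutdown fails) ≈ 0.7598.

0.7598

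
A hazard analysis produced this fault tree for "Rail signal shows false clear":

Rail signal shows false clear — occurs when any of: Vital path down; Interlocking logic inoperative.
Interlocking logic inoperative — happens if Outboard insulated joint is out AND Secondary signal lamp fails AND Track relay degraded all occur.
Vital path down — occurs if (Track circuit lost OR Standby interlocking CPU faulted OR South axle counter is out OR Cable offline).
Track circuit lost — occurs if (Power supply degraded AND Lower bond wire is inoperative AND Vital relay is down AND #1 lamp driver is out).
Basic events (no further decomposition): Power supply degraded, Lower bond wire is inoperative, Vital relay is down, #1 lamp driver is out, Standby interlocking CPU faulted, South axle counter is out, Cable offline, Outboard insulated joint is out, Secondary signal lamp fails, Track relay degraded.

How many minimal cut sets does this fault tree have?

5

Track circuit lost [AND]: one cut set from each child combined → 1 × 1 × 1 × 1 = 1 cut set(s).
Vital path down [OR]: union of children's cut sets → 4 cut set(s).
Interlocking logic inoperative [AND]: one cut set from each child combined → 1 × 1 × 1 = 1 cut set(s).
Rail signal shows false clear [OR]: union of children's cut sets → 5 cut set(s).
Minimal cut sets: {#1 lamp driver is out, Lower bond wire is inoperative, Power supply degraded, Vital relay is down}; {Standby interlocking CPU faulted}; {South axle counter is out}; {Cable offline}; {Outboard insulated joint is out, Secondary signal lamp fails, Track relay degraded}.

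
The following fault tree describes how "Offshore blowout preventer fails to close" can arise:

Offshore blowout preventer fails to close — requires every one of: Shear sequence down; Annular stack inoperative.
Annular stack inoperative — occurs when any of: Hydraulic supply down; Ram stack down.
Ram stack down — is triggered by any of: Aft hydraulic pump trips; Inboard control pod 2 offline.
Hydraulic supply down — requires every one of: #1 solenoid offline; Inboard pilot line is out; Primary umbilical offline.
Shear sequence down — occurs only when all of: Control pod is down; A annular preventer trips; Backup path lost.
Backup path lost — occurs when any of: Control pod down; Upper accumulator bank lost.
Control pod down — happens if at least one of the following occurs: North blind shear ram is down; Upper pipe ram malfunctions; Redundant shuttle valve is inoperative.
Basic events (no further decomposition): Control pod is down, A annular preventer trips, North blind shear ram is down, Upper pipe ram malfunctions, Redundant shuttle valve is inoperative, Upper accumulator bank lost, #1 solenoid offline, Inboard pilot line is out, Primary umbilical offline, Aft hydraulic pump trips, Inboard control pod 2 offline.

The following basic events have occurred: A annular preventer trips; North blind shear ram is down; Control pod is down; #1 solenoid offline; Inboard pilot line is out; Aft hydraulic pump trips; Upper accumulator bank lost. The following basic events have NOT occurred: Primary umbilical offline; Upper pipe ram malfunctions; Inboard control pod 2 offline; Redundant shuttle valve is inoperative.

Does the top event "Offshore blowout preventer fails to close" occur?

Control pod down [OR]: North blind shear ram is down=occurs, Upper pipe ram malfunctions=not, Redundant shuttle valve is inoperative=not → at least one input occurs → occurs.
Backup path lost [OR]: Control pod down=occurs, Upper accumulator bank lost=occurs → at least one input occurs → occurs.
Shear sequence down [AND]: Control pod is down=occurs, A annular preventer trips=occurs, Backup path lost=occurs → all inputs occur → occurs.
Hydraulic supply down [AND]: #1 solenoid offline=occurs, Inboard pilot line is out=occurs, Primary umbilical offline=not → not all inputs occur → does not occur.
Ram stack down [OR]: Aft hydraulic pump trips=occurs, Inboard control pod 2 offline=not → at least one input occurs → occurs.
Annular stack inoperative [OR]: Hydraulic supply down=not, Ram stack down=occurs → at least one input occurs → occurs.
Offshore blowout preventer fails to close [AND]: Shear sequence down=occurs, Annular stack inoperative=occurs → all inputs occur → occurs.

Yes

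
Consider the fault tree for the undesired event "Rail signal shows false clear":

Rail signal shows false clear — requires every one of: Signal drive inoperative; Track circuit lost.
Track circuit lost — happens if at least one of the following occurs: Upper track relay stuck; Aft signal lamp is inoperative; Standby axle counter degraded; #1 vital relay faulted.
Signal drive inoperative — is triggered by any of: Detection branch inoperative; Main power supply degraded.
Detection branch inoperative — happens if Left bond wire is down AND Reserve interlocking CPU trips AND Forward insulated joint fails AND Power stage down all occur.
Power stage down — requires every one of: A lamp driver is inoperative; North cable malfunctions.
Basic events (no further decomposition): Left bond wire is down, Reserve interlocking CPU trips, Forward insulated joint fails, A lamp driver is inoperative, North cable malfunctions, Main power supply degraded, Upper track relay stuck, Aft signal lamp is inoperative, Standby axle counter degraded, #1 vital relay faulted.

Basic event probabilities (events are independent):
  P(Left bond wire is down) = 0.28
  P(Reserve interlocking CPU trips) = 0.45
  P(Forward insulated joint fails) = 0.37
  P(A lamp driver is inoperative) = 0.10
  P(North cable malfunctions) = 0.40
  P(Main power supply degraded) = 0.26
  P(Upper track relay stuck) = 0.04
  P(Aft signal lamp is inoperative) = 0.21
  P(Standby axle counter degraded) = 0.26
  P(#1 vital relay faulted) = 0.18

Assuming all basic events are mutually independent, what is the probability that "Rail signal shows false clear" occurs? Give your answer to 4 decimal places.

0.1411

P(Power stage down) [AND] = 0.10 × 0.40 = 0.040000
P(Detection branch inoperative) [AND] = 0.28 × 0.45 × 0.37 × 0.040000 = 0.001865
P(Signal drive inoperative) [OR] = 1 − (1−0.001865) × (1−0.26) = 0.261380
P(Track circuit lost) [OR] = 1 − (1−0.04) × (1−0.21) × (1−0.26) × (1−0.18) = 0.539803
P(Rail signal shows false clear) [AND] = 0.261380 × 0.539803 = 0.141094
Rounded to 4 decimal places: P(Rail signal shows false clear) ≈ 0.1411.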